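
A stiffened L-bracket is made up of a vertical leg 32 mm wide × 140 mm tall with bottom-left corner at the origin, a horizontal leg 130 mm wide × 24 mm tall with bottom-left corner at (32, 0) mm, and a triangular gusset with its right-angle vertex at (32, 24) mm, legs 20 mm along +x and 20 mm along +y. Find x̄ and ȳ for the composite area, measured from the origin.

x̄ = 48.98 mm, ȳ = 45.79 mm

vertical leg: A = 32 × 140 = 4480.00, centroid at (16.00, 70.00).
horizontal leg: A = 130 × 24 = 3120.00, centroid at (97.00, 12.00).
gusset: A = ½·20·20 = 200.00, centroid at (38.67, 30.67).
ΣA = 7800.00 mm², ΣAx̄ = 382053.33 mm³, ΣAȳ = 357173.33 mm³.
x̄ = 382053.33/7800.00 = 48.98 mm; ȳ = 357173.33/7800.00 = 45.79 mm.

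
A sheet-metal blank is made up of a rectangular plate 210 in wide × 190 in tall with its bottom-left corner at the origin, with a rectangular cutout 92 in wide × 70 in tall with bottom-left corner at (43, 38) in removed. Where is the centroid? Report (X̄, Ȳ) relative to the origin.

Part | A | x̄ᵢ | ȳᵢ | A·x̄ᵢ | A·ȳᵢ
plate | 39900.00 | 105.00 | 95.00 | 4189500.00 | 3790500.00
hole | -6440.00 | 89.00 | 73.00 | -573160.00 | -470120.00
Σ | 33460.00 |  |  | 3616340.00 | 3320380.00
X̄ = 3616340.00 / 33460.00 = 108.08 in
Ȳ = 3320380.00 / 33460.00 = 99.23 in

X̄ = 108.08 in, Ȳ = 99.23 in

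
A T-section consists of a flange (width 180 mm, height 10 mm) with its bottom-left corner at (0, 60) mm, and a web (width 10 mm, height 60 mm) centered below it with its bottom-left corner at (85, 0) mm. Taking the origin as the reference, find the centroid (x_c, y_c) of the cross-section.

x_c = 90.00 mm, y_c = 56.25 mm

Part | A | x̄ᵢ | ȳᵢ | A·x̄ᵢ | A·ȳᵢ
web | 600.00 | 90.00 | 30.00 | 54000.00 | 18000.00
flange | 1800.00 | 90.00 | 65.00 | 162000.00 | 117000.00
Σ | 2400.00 |  |  | 216000.00 | 135000.00
x_c = 216000.00 / 2400.00 = 90.00 mm
y_c = 135000.00 / 2400.00 = 56.25 mm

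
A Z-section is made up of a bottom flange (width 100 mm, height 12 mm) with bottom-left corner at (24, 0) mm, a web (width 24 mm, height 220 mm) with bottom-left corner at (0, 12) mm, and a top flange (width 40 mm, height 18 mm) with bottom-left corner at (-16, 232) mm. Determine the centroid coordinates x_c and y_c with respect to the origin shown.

bottom flange: A = 100 × 12 = 1200.00, centroid at (74.00, 6.00).
web: A = 24 × 220 = 5280.00, centroid at (12.00, 122.00).
top flange: A = 40 × 18 = 720.00, centroid at (4.00, 241.00).
ΣA = 7200.00 mm², ΣAx_c = 155040.00 mm³, ΣAy_c = 824880.00 mm³.
x_c = 155040.00/7200.00 = 21.53 mm; y_c = 824880.00/7200.00 = 114.57 mm.

x_c = 21.53 mm, y_c = 114.57 mm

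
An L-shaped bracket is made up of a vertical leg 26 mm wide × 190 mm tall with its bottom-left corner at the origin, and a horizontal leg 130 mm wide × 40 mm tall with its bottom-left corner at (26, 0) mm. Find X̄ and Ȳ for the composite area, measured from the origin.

vertical leg: A = 26 × 190 = 4940.00, centroid at (13.00, 95.00).
horizontal leg: A = 130 × 40 = 5200.00, centroid at (91.00, 20.00).
ΣA = 10140.00 mm²
ΣAX̄ = (4940.00)(13.00) + (5200.00)(91.00) = 537420.00 mm³
ΣAȲ = (4940.00)(95.00) + (5200.00)(20.00) = 573300.00 mm³
X̄ = 537420.00 / 10140.00 = 53.00 mm
Ȳ = 573300.00 / 10140.00 = 56.54 mm

X̄ = 53.00 mm, Ȳ = 56.54 mm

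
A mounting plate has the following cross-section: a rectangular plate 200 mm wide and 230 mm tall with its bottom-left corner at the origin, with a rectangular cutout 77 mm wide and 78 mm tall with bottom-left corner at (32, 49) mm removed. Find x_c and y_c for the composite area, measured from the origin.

plate: A = 200 × 230 = 46000.00, centroid at (100.00, 115.00).
hole: A = −(77 × 78) = -6006.00, centroid at (70.50, 88.00).
ΣA = 39994.00 mm²
ΣAx_c = (46000.00)(100.00) + (-6006.00)(70.50) = 4176577.00 mm³
ΣAy_c = (46000.00)(115.00) + (-6006.00)(88.00) = 4761472.00 mm³
x_c = 4176577.00 / 39994.00 = 104.43 mm
y_c = 4761472.00 / 39994.00 = 119.05 mm

x_c = 104.43 mm, y_c = 119.05 mm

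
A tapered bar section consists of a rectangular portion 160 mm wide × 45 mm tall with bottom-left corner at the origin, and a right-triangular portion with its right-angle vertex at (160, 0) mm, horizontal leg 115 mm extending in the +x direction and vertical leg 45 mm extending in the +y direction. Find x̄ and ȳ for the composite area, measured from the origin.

x̄ = 111.28 mm, ȳ = 20.52 mm

rectangular portion: A = 160 × 45 = 7200.00, centroid at (80.00, 22.50).
triangular portion: A = ½·115·45 = 2587.50, centroid at (198.33, 15.00).
ΣA = 9787.50 mm², ΣAx̄ = 1089187.50 mm³, ΣAȳ = 200812.50 mm³.
x̄ = 1089187.50/9787.50 = 111.28 mm; ȳ = 200812.50/9787.50 = 20.52 mm.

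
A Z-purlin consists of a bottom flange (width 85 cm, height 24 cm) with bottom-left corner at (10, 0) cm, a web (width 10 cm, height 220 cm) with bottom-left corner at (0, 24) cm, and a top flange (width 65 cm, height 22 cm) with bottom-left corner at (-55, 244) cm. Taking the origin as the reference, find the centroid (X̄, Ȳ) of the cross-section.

bottom flange: A = 85 × 24 = 2040.00, centroid at (52.50, 12.00).
web: A = 10 × 220 = 2200.00, centroid at (5.00, 134.00).
top flange: A = 65 × 22 = 1430.00, centroid at (-22.50, 255.00).
ΣA = 5670.00 cm²
ΣAX̄ = (2040.00)(52.50) + (2200.00)(5.00) + (1430.00)(-22.50) = 85925.00 cm³
ΣAȲ = (2040.00)(12.00) + (2200.00)(134.00) + (1430.00)(255.00) = 683930.00 cm³
X̄ = 85925.00 / 5670.00 = 15.15 cm
Ȳ = 683930.00 / 5670.00 = 120.62 cm

X̄ = 15.15 cm, Ȳ = 120.62 cm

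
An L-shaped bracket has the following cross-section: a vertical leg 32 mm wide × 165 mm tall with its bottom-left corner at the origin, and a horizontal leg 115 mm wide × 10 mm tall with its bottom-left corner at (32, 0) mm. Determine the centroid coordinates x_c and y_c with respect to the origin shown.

x_c = 29.15 mm, y_c = 68.64 mm

vertical leg: A = 32 × 165 = 5280.00, centroid at (16.00, 82.50).
horizontal leg: A = 115 × 10 = 1150.00, centroid at (89.50, 5.00).
ΣA = 6430.00 mm²
ΣAx_c = (5280.00)(16.00) + (1150.00)(89.50) = 187405.00 mm³
ΣAy_c = (5280.00)(82.50) + (1150.00)(5.00) = 441350.00 mm³
x_c = 187405.00 / 6430.00 = 29.15 mm
y_c = 441350.00 / 6430.00 = 68.64 mm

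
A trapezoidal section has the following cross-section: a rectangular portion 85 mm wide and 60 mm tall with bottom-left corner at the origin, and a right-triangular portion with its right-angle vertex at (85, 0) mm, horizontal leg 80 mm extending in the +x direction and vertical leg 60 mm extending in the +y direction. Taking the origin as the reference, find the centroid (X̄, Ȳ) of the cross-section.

X̄ = 64.63 mm, Ȳ = 26.80 mm

rectangular portion: A = 85 × 60 = 5100.00, centroid at (42.50, 30.00).
triangular portion: A = ½·80·60 = 2400.00, centroid at (111.67, 20.00).
ΣA = 7500.00 mm², ΣAX̄ = 484750.00 mm³, ΣAȲ = 201000.00 mm³.
X̄ = 484750.00/7500.00 = 64.63 mm; Ȳ = 201000.00/7500.00 = 26.80 mm.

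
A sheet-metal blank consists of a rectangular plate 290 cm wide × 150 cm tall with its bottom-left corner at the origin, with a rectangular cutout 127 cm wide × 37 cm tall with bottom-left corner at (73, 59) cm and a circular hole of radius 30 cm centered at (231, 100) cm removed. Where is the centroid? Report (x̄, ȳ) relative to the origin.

x̄ = 139.35 cm, ȳ = 72.71 cm

Part | A | x̄ᵢ | ȳᵢ | A·x̄ᵢ | A·ȳᵢ
plate | 43500.00 | 145.00 | 75.00 | 6307500.00 | 3262500.00
hole 1 | -4699.00 | 136.50 | 77.50 | -641413.50 | -364172.50
hole 2 | -2827.43 | 231.00 | 100.00 | -653137.11 | -282743.34
Σ | 35973.57 |  |  | 5012949.39 | 2615584.16
x̄ = 5012949.39 / 35973.57 = 139.35 cm
ȳ = 2615584.16 / 35973.57 = 72.71 cm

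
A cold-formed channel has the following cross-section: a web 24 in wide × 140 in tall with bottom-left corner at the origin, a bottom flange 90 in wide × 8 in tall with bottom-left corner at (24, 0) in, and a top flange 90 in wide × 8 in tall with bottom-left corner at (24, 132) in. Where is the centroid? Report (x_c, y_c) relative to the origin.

web: A = 24 × 140 = 3360.00, centroid at (12.00, 70.00).
bottom flange: A = 90 × 8 = 720.00, centroid at (69.00, 4.00).
top flange: A = 90 × 8 = 720.00, centroid at (69.00, 136.00).
ΣA = 4800.00 in²
ΣAx_c = (3360.00)(12.00) + (720.00)(69.00) + (720.00)(69.00) = 139680.00 in³
ΣAy_c = (3360.00)(70.00) + (720.00)(4.00) + (720.00)(136.00) = 336000.00 in³
x_c = 139680.00 / 4800.00 = 29.10 in
y_c = 336000.00 / 4800.00 = 70.00 in

x_c = 29.10 in, y_c = 70.00 in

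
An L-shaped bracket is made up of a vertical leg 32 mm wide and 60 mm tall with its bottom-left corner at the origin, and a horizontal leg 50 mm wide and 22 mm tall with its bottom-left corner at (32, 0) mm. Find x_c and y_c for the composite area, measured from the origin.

x_c = 30.93 mm, y_c = 23.08 mm

vertical leg: A = 32 × 60 = 1920.00, centroid at (16.00, 30.00).
horizontal leg: A = 50 × 22 = 1100.00, centroid at (57.00, 11.00).
ΣA = 3020.00 mm², ΣAx_c = 93420.00 mm³, ΣAy_c = 69700.00 mm³.
x_c = 93420.00/3020.00 = 30.93 mm; y_c = 69700.00/3020.00 = 23.08 mm.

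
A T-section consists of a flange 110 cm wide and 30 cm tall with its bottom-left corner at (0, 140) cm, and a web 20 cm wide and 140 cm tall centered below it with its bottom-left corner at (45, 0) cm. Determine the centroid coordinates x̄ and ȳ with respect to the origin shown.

x̄ = 55.00 cm, ȳ = 115.98 cm

web: A = 20 × 140 = 2800.00, centroid at (55.00, 70.00).
flange: A = 110 × 30 = 3300.00, centroid at (55.00, 155.00).
ΣA = 6100.00 cm²
ΣAx̄ = (2800.00)(55.00) + (3300.00)(55.00) = 335500.00 cm³
ΣAȳ = (2800.00)(70.00) + (3300.00)(155.00) = 707500.00 cm³
x̄ = 335500.00 / 6100.00 = 55.00 cm
ȳ = 707500.00 / 6100.00 = 115.98 cm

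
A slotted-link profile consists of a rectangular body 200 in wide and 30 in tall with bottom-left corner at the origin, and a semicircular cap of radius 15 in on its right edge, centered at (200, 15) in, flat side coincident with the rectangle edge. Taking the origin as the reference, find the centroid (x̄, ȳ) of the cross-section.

x̄ = 105.92 in, ȳ = 15.00 in

Part | A | x̄ᵢ | ȳᵢ | A·x̄ᵢ | A·ȳᵢ
rectangular body | 6000.00 | 100.00 | 15.00 | 600000.00 | 90000.00
semicircular end | 353.43 | 206.37 | 15.00 | 72935.83 | 5301.44
Σ | 6353.43 |  |  | 672935.83 | 95301.44
x̄ = 672935.83 / 6353.43 = 105.92 in
ȳ = 95301.44 / 6353.43 = 15.00 in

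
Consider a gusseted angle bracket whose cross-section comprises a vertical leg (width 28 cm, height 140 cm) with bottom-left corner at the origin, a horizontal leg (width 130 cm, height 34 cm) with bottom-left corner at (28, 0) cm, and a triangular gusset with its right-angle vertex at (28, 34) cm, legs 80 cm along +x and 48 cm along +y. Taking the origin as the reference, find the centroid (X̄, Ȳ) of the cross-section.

X̄ = 55.64 cm, Ȳ = 43.42 cm

vertical leg: A = 28 × 140 = 3920.00, centroid at (14.00, 70.00).
horizontal leg: A = 130 × 34 = 4420.00, centroid at (93.00, 17.00).
gusset: A = ½·80·48 = 1920.00, centroid at (54.67, 50.00).
ΣA = 10260.00 cm², ΣAX̄ = 570900.00 cm³, ΣAȲ = 445540.00 cm³.
X̄ = 570900.00/10260.00 = 55.64 cm; Ȳ = 445540.00/10260.00 = 43.42 cm.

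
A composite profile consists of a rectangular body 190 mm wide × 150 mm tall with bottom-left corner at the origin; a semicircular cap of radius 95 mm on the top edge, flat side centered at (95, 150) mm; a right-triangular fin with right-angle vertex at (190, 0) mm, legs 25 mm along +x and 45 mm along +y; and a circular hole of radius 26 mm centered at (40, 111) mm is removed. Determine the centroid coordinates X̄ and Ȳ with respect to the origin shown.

X̄ = 99.25 mm, Ȳ = 112.08 mm

Part | A | x̄ᵢ | ȳᵢ | A·x̄ᵢ | A·ȳᵢ
rectangular body | 28500.00 | 95.00 | 75.00 | 2707500.00 | 2137500.00
semicircular top | 14176.44 | 95.00 | 190.32 | 1346761.50 | 2698048.86
triangular fin | 562.50 | 198.33 | 15.00 | 111562.50 | 8437.50
hole | -2123.72 | 40.00 | 111.00 | -84948.67 | -235732.55
Σ | 41115.22 |  |  | 4080875.34 | 4608253.81
X̄ = 4080875.34 / 41115.22 = 99.25 mm
Ȳ = 4608253.81 / 41115.22 = 112.08 mm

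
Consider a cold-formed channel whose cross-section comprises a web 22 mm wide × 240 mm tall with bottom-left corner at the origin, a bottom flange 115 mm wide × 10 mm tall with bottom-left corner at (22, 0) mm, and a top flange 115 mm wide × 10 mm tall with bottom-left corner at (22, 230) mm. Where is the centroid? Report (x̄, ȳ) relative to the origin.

x̄ = 31.78 mm, ȳ = 120.00 mm

web: A = 22 × 240 = 5280.00, centroid at (11.00, 120.00).
bottom flange: A = 115 × 10 = 1150.00, centroid at (79.50, 5.00).
top flange: A = 115 × 10 = 1150.00, centroid at (79.50, 235.00).
ΣA = 7580.00 mm²
ΣAx̄ = (5280.00)(11.00) + (1150.00)(79.50) + (1150.00)(79.50) = 240930.00 mm³
ΣAȳ = (5280.00)(120.00) + (1150.00)(5.00) + (1150.00)(235.00) = 909600.00 mm³
x̄ = 240930.00 / 7580.00 = 31.78 mm
ȳ = 909600.00 / 7580.00 = 120.00 mm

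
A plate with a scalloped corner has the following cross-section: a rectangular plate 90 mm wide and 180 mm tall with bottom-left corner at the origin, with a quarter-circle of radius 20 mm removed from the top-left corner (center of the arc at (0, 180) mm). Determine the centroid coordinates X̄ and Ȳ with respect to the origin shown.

X̄ = 45.72 mm, Ȳ = 88.39 mm

plate: A = 90 × 180 = 16200.00, centroid at (45.00, 90.00).
removed quarter-circle: A = −¼π·20² = -314.16, centroid at (8.49, 171.51).
ΣA = 15885.84 mm², ΣAX̄ = 726333.33 mm³, ΣAȲ = 1404118.00 mm³.
X̄ = 726333.33/15885.84 = 45.72 mm; Ȳ = 1404118.00/15885.84 = 88.39 mm.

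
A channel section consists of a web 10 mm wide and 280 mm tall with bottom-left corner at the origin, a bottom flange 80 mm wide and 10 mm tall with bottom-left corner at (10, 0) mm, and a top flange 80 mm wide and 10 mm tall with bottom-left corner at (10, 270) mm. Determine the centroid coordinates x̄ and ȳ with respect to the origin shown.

web: A = 10 × 280 = 2800.00, centroid at (5.00, 140.00).
bottom flange: A = 80 × 10 = 800.00, centroid at (50.00, 5.00).
top flange: A = 80 × 10 = 800.00, centroid at (50.00, 275.00).
ΣA = 4400.00 mm², ΣAx̄ = 94000.00 mm³, ΣAȳ = 616000.00 mm³.
x̄ = 94000.00/4400.00 = 21.36 mm; ȳ = 616000.00/4400.00 = 140.00 mm.

x̄ = 21.36 mm, ȳ = 140.00 mm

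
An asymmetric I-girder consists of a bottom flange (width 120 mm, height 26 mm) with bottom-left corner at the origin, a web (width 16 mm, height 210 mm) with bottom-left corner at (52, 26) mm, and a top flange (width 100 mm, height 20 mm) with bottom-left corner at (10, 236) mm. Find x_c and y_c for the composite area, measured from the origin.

bottom flange: A = 120 × 26 = 3120.00, centroid at (60.00, 13.00).
web: A = 16 × 210 = 3360.00, centroid at (60.00, 131.00).
top flange: A = 100 × 20 = 2000.00, centroid at (60.00, 246.00).
ΣA = 8480.00 mm²
ΣAx_c = (3120.00)(60.00) + (3360.00)(60.00) + (2000.00)(60.00) = 508800.00 mm³
ΣAy_c = (3120.00)(13.00) + (3360.00)(131.00) + (2000.00)(246.00) = 972720.00 mm³
x_c = 508800.00 / 8480.00 = 60.00 mm
y_c = 972720.00 / 8480.00 = 114.71 mm

x_c = 60.00 mm, y_c = 114.71 mm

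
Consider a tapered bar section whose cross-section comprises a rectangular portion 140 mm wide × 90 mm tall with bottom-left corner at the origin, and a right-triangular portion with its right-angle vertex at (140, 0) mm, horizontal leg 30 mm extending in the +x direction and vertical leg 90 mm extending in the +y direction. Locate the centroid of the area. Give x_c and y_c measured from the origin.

x_c = 77.74 mm, y_c = 43.55 mm

Part | A | x̄ᵢ | ȳᵢ | A·x̄ᵢ | A·ȳᵢ
rectangular portion | 12600.00 | 70.00 | 45.00 | 882000.00 | 567000.00
triangular portion | 1350.00 | 150.00 | 30.00 | 202500.00 | 40500.00
Σ | 13950.00 |  |  | 1084500.00 | 607500.00
x_c = 1084500.00 / 13950.00 = 77.74 mm
y_c = 607500.00 / 13950.00 = 43.55 mm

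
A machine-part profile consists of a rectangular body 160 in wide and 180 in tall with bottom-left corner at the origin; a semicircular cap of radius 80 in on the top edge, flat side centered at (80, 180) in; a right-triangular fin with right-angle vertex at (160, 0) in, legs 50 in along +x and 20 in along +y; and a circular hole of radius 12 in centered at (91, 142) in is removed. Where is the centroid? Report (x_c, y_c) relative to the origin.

x_c = 81.11 in, y_c = 120.36 in

rectangular body: A = 160 × 180 = 28800.00, centroid at (80.00, 90.00).
semicircular top: A = ½π·80² = 10053.10, centroid at (80.00, 213.95).
triangular fin: A = ½·50·20 = 500.00, centroid at (176.67, 6.67).
hole: A = −π·12² = -452.39, centroid at (91.00, 142.00).
ΣA = 38900.71 in², ΣAx_c = 3155413.62 in³, ΣAy_c = 4681984.75 in³.
x_c = 3155413.62/38900.71 = 81.11 in; y_c = 4681984.75/38900.71 = 120.36 in.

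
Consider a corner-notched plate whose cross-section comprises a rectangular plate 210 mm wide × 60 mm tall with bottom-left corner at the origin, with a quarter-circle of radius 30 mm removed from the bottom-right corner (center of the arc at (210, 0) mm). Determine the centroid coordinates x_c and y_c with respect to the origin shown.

plate: A = 210 × 60 = 12600.00, centroid at (105.00, 30.00).
removed quarter-circle: A = −¼π·30² = -706.86, centroid at (197.27, 12.73).
ΣA = 11893.14 mm²
ΣAx_c = (12600.00)(105.00) + (-706.86)(197.27) = 1183559.75 mm³
ΣAy_c = (12600.00)(30.00) + (-706.86)(12.73) = 369000.00 mm³
x_c = 1183559.75 / 11893.14 = 99.52 mm
y_c = 369000.00 / 11893.14 = 31.03 mm

x_c = 99.52 mm, y_c = 31.03 mm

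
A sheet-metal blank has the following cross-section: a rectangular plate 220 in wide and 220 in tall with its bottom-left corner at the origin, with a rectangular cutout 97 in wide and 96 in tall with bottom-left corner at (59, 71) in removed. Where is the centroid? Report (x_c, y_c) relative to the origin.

x_c = 110.60 in, y_c = 107.86 in

Part | A | x̄ᵢ | ȳᵢ | A·x̄ᵢ | A·ȳᵢ
plate | 48400.00 | 110.00 | 110.00 | 5324000.00 | 5324000.00
hole | -9312.00 | 107.50 | 119.00 | -1001040.00 | -1108128.00
Σ | 39088.00 |  |  | 4322960.00 | 4215872.00
x_c = 4322960.00 / 39088.00 = 110.60 in
y_c = 4215872.00 / 39088.00 = 107.86 in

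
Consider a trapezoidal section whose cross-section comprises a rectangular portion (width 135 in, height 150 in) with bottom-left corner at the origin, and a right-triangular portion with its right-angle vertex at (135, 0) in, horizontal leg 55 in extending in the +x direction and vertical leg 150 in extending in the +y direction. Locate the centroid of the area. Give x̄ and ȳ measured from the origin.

rectangular portion: A = 135 × 150 = 20250.00, centroid at (67.50, 75.00).
triangular portion: A = ½·55·150 = 4125.00, centroid at (153.33, 50.00).
ΣA = 24375.00 in², ΣAx̄ = 1999375.00 in³, ΣAȳ = 1725000.00 in³.
x̄ = 1999375.00/24375.00 = 82.03 in; ȳ = 1725000.00/24375.00 = 70.77 in.

x̄ = 82.03 in, ȳ = 70.77 in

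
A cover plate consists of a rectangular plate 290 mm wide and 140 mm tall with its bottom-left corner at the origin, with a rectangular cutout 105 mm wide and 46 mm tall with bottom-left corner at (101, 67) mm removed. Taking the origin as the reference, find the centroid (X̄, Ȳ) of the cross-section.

X̄ = 143.85 mm, Ȳ = 67.30 mm

plate: A = 290 × 140 = 40600.00, centroid at (145.00, 70.00).
hole: A = −(105 × 46) = -4830.00, centroid at (153.50, 90.00).
ΣA = 35770.00 mm², ΣAX̄ = 5145595.00 mm³, ΣAȲ = 2407300.00 mm³.
X̄ = 5145595.00/35770.00 = 143.85 mm; Ȳ = 2407300.00/35770.00 = 67.30 mm.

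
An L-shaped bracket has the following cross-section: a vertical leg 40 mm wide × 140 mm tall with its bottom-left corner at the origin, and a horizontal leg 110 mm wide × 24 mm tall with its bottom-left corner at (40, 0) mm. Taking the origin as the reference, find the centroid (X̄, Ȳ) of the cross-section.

X̄ = 44.03 mm, Ȳ = 51.42 mm

vertical leg: A = 40 × 140 = 5600.00, centroid at (20.00, 70.00).
horizontal leg: A = 110 × 24 = 2640.00, centroid at (95.00, 12.00).
ΣA = 8240.00 mm², ΣAX̄ = 362800.00 mm³, ΣAȲ = 423680.00 mm³.
X̄ = 362800.00/8240.00 = 44.03 mm; Ȳ = 423680.00/8240.00 = 51.42 mm.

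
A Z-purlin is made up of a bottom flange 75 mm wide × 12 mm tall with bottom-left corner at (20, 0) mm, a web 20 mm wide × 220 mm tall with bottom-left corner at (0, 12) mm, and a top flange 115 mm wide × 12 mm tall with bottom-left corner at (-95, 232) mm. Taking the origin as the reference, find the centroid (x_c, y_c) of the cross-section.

x_c = 6.59 mm, y_c = 130.34 mm

bottom flange: A = 75 × 12 = 900.00, centroid at (57.50, 6.00).
web: A = 20 × 220 = 4400.00, centroid at (10.00, 122.00).
top flange: A = 115 × 12 = 1380.00, centroid at (-37.50, 238.00).
ΣA = 6680.00 mm², ΣAx_c = 44000.00 mm³, ΣAy_c = 870640.00 mm³.
x_c = 44000.00/6680.00 = 6.59 mm; y_c = 870640.00/6680.00 = 130.34 mm.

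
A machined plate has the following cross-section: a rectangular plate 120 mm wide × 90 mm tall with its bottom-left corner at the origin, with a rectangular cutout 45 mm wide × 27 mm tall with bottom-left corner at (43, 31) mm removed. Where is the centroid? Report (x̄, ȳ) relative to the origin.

x̄ = 59.30 mm, ȳ = 45.06 mm

plate: A = 120 × 90 = 10800.00, centroid at (60.00, 45.00).
hole: A = −(45 × 27) = -1215.00, centroid at (65.50, 44.50).
ΣA = 9585.00 mm²
ΣAx̄ = (10800.00)(60.00) + (-1215.00)(65.50) = 568417.50 mm³
ΣAȳ = (10800.00)(45.00) + (-1215.00)(44.50) = 431932.50 mm³
x̄ = 568417.50 / 9585.00 = 59.30 mm
ȳ = 431932.50 / 9585.00 = 45.06 mm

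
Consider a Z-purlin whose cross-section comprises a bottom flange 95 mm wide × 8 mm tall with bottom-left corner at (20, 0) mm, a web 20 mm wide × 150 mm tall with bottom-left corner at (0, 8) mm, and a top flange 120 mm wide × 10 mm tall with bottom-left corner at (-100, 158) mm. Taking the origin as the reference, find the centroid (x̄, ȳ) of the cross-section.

x̄ = 6.71 mm, ȳ = 90.25 mm

bottom flange: A = 95 × 8 = 760.00, centroid at (67.50, 4.00).
web: A = 20 × 150 = 3000.00, centroid at (10.00, 83.00).
top flange: A = 120 × 10 = 1200.00, centroid at (-40.00, 163.00).
ΣA = 4960.00 mm²
ΣAx̄ = (760.00)(67.50) + (3000.00)(10.00) + (1200.00)(-40.00) = 33300.00 mm³
ΣAȳ = (760.00)(4.00) + (3000.00)(83.00) + (1200.00)(163.00) = 447640.00 mm³
x̄ = 33300.00 / 4960.00 = 6.71 mm
ȳ = 447640.00 / 4960.00 = 90.25 mm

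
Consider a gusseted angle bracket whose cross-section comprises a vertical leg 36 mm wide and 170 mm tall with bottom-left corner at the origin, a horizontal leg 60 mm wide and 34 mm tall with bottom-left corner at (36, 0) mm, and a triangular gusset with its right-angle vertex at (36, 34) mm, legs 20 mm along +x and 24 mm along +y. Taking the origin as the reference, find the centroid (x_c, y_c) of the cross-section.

x_c = 30.36 mm, y_c = 67.26 mm

vertical leg: A = 36 × 170 = 6120.00, centroid at (18.00, 85.00).
horizontal leg: A = 60 × 34 = 2040.00, centroid at (66.00, 17.00).
gusset: A = ½·20·24 = 240.00, centroid at (42.67, 42.00).
ΣA = 8400.00 mm²
ΣAx_c = (6120.00)(18.00) + (2040.00)(66.00) + (240.00)(42.67) = 255040.00 mm³
ΣAy_c = (6120.00)(85.00) + (2040.00)(17.00) + (240.00)(42.00) = 564960.00 mm³
x_c = 255040.00 / 8400.00 = 30.36 mm
y_c = 564960.00 / 8400.00 = 67.26 mm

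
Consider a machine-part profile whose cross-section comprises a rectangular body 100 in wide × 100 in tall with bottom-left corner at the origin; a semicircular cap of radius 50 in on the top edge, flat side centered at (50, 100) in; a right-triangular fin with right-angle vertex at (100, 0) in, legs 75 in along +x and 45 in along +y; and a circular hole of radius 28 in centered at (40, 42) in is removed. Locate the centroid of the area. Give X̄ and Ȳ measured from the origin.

rectangular body: A = 100 × 100 = 10000.00, centroid at (50.00, 50.00).
semicircular top: A = ½π·50² = 3926.99, centroid at (50.00, 121.22).
triangular fin: A = ½·75·45 = 1687.50, centroid at (125.00, 15.00).
hole: A = −π·28² = -2463.01, centroid at (40.00, 42.00).
ΣA = 13151.48 in²
ΣAX̄ = (10000.00)(50.00) + (3926.99)(50.00) + (1687.50)(125.00) + (-2463.01)(40.00) = 808766.70 in³
ΣAȲ = (10000.00)(50.00) + (3926.99)(121.22) + (1687.50)(15.00) + (-2463.01)(42.00) = 897898.55 in³
X̄ = 808766.70 / 13151.48 = 61.50 in
Ȳ = 897898.55 / 13151.48 = 68.27 in

X̄ = 61.50 in, Ȳ = 68.27 in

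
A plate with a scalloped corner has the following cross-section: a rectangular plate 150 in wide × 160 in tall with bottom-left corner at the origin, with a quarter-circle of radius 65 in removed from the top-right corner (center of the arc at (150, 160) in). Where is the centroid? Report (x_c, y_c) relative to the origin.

x_c = 67.39 in, y_c = 71.59 in

plate: A = 150 × 160 = 24000.00, centroid at (75.00, 80.00).
removed quarter-circle: A = −¼π·65² = -3318.31, centroid at (122.41, 132.41).
ΣA = 20681.69 in²
ΣAx_c = (24000.00)(75.00) + (-3318.31)(122.41) = 1393795.58 in³
ΣAy_c = (24000.00)(80.00) + (-3318.31)(132.41) = 1480612.51 in³
x_c = 1393795.58 / 20681.69 = 67.39 in
y_c = 1480612.51 / 20681.69 = 71.59 in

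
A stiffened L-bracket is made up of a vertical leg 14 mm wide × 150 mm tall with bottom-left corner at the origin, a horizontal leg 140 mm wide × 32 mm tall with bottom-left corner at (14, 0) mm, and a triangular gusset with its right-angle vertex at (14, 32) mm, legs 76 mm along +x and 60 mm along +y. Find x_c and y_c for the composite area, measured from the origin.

vertical leg: A = 14 × 150 = 2100.00, centroid at (7.00, 75.00).
horizontal leg: A = 140 × 32 = 4480.00, centroid at (84.00, 16.00).
gusset: A = ½·76·60 = 2280.00, centroid at (39.33, 52.00).
ΣA = 8860.00 mm²
ΣAx_c = (2100.00)(7.00) + (4480.00)(84.00) + (2280.00)(39.33) = 480700.00 mm³
ΣAy_c = (2100.00)(75.00) + (4480.00)(16.00) + (2280.00)(52.00) = 347740.00 mm³
x_c = 480700.00 / 8860.00 = 54.26 mm
y_c = 347740.00 / 8860.00 = 39.25 mm

x_c = 54.26 mm, y_c = 39.25 mm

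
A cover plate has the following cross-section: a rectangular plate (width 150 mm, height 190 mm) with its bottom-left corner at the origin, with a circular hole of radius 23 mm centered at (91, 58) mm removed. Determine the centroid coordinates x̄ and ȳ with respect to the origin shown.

plate: A = 150 × 190 = 28500.00, centroid at (75.00, 95.00).
hole: A = −π·23² = -1661.90, centroid at (91.00, 58.00).
ΣA = 26838.10 mm²
ΣAx̄ = (28500.00)(75.00) + (-1661.90)(91.00) = 1986266.87 mm³
ΣAȳ = (28500.00)(95.00) + (-1661.90)(58.00) = 2611109.65 mm³
x̄ = 1986266.87 / 26838.10 = 74.01 mm
ȳ = 2611109.65 / 26838.10 = 97.29 mm

x̄ = 74.01 mm, ȳ = 97.29 mm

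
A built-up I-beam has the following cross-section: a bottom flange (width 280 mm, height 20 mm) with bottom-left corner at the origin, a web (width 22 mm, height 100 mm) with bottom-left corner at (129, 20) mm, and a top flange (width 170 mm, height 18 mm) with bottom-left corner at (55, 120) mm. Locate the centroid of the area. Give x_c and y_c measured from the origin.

x_c = 140.00 mm, y_c = 55.69 mm

Part | A | x̄ᵢ | ȳᵢ | A·x̄ᵢ | A·ȳᵢ
bottom flange | 5600.00 | 140.00 | 10.00 | 784000.00 | 56000.00
web | 2200.00 | 140.00 | 70.00 | 308000.00 | 154000.00
top flange | 3060.00 | 140.00 | 129.00 | 428400.00 | 394740.00
Σ | 10860.00 |  |  | 1520400.00 | 604740.00
x_c = 1520400.00 / 10860.00 = 140.00 mm
y_c = 604740.00 / 10860.00 = 55.69 mm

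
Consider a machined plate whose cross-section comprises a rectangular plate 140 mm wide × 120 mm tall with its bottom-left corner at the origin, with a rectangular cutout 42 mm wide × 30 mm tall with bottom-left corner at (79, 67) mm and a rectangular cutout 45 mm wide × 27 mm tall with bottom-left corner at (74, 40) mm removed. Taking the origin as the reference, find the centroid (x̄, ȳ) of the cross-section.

Part | A | x̄ᵢ | ȳᵢ | A·x̄ᵢ | A·ȳᵢ
plate | 16800.00 | 70.00 | 60.00 | 1176000.00 | 1008000.00
hole 1 | -1260.00 | 100.00 | 82.00 | -126000.00 | -103320.00
hole 2 | -1215.00 | 96.50 | 53.50 | -117247.50 | -65002.50
Σ | 14325.00 |  |  | 932752.50 | 839677.50
x̄ = 932752.50 / 14325.00 = 65.11 mm
ȳ = 839677.50 / 14325.00 = 58.62 mm

x̄ = 65.11 mm, ȳ = 58.62 mm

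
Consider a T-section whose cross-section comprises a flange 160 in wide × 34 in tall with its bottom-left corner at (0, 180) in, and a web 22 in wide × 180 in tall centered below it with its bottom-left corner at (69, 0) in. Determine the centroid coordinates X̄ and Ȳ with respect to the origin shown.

X̄ = 80.00 in, Ȳ = 151.92 in

web: A = 22 × 180 = 3960.00, centroid at (80.00, 90.00).
flange: A = 160 × 34 = 5440.00, centroid at (80.00, 197.00).
ΣA = 9400.00 in², ΣAX̄ = 752000.00 in³, ΣAȲ = 1428080.00 in³.
X̄ = 752000.00/9400.00 = 80.00 in; Ȳ = 1428080.00/9400.00 = 151.92 in.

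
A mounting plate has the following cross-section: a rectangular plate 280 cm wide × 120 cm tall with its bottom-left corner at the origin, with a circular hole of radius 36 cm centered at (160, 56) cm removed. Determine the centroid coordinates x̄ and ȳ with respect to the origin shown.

x̄ = 137.24 cm, ȳ = 60.55 cm

plate: A = 280 × 120 = 33600.00, centroid at (140.00, 60.00).
hole: A = −π·36² = -4071.50, centroid at (160.00, 56.00).
ΣA = 29528.50 cm², ΣAx̄ = 4052559.35 cm³, ΣAȳ = 1787995.77 cm³.
x̄ = 4052559.35/29528.50 = 137.24 cm; ȳ = 1787995.77/29528.50 = 60.55 cm.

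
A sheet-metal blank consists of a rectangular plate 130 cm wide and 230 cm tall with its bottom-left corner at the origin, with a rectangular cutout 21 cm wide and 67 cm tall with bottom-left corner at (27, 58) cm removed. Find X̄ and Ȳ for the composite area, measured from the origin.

plate: A = 130 × 230 = 29900.00, centroid at (65.00, 115.00).
hole: A = −(21 × 67) = -1407.00, centroid at (37.50, 91.50).
ΣA = 28493.00 cm², ΣAX̄ = 1890737.50 cm³, ΣAȲ = 3309759.50 cm³.
X̄ = 1890737.50/28493.00 = 66.36 cm; Ȳ = 3309759.50/28493.00 = 116.16 cm.

X̄ = 66.36 cm, Ȳ = 116.16 cm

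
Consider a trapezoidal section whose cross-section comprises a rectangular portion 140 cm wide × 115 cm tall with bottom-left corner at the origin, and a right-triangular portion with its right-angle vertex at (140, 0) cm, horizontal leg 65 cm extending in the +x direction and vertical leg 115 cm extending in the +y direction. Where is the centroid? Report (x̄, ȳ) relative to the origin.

x̄ = 87.27 cm, ȳ = 53.89 cm

rectangular portion: A = 140 × 115 = 16100.00, centroid at (70.00, 57.50).
triangular portion: A = ½·65·115 = 3737.50, centroid at (161.67, 38.33).
ΣA = 19837.50 cm²
ΣAx̄ = (16100.00)(70.00) + (3737.50)(161.67) = 1731229.17 cm³
ΣAȳ = (16100.00)(57.50) + (3737.50)(38.33) = 1069020.83 cm³
x̄ = 1731229.17 / 19837.50 = 87.27 cm
ȳ = 1069020.83 / 19837.50 = 53.89 cm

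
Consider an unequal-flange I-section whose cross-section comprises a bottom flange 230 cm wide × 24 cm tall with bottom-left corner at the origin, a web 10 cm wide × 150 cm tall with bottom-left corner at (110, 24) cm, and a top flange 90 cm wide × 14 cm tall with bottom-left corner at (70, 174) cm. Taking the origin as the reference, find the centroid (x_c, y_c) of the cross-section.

x_c = 115.00 cm, y_c = 53.48 cm

Part | A | x̄ᵢ | ȳᵢ | A·x̄ᵢ | A·ȳᵢ
bottom flange | 5520.00 | 115.00 | 12.00 | 634800.00 | 66240.00
web | 1500.00 | 115.00 | 99.00 | 172500.00 | 148500.00
top flange | 1260.00 | 115.00 | 181.00 | 144900.00 | 228060.00
Σ | 8280.00 |  |  | 952200.00 | 442800.00
x_c = 952200.00 / 8280.00 = 115.00 cm
y_c = 442800.00 / 8280.00 = 53.48 cm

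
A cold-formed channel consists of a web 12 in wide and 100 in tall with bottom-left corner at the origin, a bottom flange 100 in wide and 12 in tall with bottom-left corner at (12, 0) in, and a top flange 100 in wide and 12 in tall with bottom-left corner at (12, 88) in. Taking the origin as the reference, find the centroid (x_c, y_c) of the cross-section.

web: A = 12 × 100 = 1200.00, centroid at (6.00, 50.00).
bottom flange: A = 100 × 12 = 1200.00, centroid at (62.00, 6.00).
top flange: A = 100 × 12 = 1200.00, centroid at (62.00, 94.00).
ΣA = 3600.00 in², ΣAx_c = 156000.00 in³, ΣAy_c = 180000.00 in³.
x_c = 156000.00/3600.00 = 43.33 in; y_c = 180000.00/3600.00 = 50.00 in.

x_c = 43.33 in, y_c = 50.00 in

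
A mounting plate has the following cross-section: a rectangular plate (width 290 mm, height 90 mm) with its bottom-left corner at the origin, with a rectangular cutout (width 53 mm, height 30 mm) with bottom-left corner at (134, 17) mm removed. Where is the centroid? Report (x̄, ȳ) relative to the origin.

x̄ = 143.99 mm, ȳ = 45.84 mm

plate: A = 290 × 90 = 26100.00, centroid at (145.00, 45.00).
hole: A = −(53 × 30) = -1590.00, centroid at (160.50, 32.00).
ΣA = 24510.00 mm², ΣAx̄ = 3529305.00 mm³, ΣAȳ = 1123620.00 mm³.
x̄ = 3529305.00/24510.00 = 143.99 mm; ȳ = 1123620.00/24510.00 = 45.84 mm.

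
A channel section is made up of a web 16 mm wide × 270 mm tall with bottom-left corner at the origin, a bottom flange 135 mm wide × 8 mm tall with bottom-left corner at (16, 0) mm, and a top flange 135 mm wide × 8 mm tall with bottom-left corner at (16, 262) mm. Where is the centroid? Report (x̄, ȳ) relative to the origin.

x̄ = 33.17 mm, ȳ = 135.00 mm

web: A = 16 × 270 = 4320.00, centroid at (8.00, 135.00).
bottom flange: A = 135 × 8 = 1080.00, centroid at (83.50, 4.00).
top flange: A = 135 × 8 = 1080.00, centroid at (83.50, 266.00).
ΣA = 6480.00 mm², ΣAx̄ = 214920.00 mm³, ΣAȳ = 874800.00 mm³.
x̄ = 214920.00/6480.00 = 33.17 mm; ȳ = 874800.00/6480.00 = 135.00 mm.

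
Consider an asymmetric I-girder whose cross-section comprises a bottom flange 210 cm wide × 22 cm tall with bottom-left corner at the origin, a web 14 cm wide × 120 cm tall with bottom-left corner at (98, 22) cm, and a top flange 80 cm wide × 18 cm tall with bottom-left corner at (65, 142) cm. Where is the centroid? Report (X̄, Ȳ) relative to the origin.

X̄ = 105.00 cm, Ȳ = 52.46 cm

Part | A | x̄ᵢ | ȳᵢ | A·x̄ᵢ | A·ȳᵢ
bottom flange | 4620.00 | 105.00 | 11.00 | 485100.00 | 50820.00
web | 1680.00 | 105.00 | 82.00 | 176400.00 | 137760.00
top flange | 1440.00 | 105.00 | 151.00 | 151200.00 | 217440.00
Σ | 7740.00 |  |  | 812700.00 | 406020.00
X̄ = 812700.00 / 7740.00 = 105.00 cm
Ȳ = 406020.00 / 7740.00 = 52.46 cm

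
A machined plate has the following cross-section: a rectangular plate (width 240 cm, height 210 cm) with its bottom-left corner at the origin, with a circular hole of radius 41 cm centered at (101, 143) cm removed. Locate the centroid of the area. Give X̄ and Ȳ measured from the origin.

X̄ = 122.22 cm, Ȳ = 100.55 cm

Part | A | x̄ᵢ | ȳᵢ | A·x̄ᵢ | A·ȳᵢ
plate | 50400.00 | 120.00 | 105.00 | 6048000.00 | 5292000.00
hole | -5281.02 | 101.00 | 143.00 | -533382.74 | -755185.47
Σ | 45118.98 |  |  | 5514617.26 | 4536814.53
X̄ = 5514617.26 / 45118.98 = 122.22 cm
Ȳ = 4536814.53 / 45118.98 = 100.55 cm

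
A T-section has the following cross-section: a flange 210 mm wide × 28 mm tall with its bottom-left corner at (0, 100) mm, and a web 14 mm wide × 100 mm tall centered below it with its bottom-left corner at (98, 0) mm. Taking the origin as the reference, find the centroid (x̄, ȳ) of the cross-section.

x̄ = 105.00 mm, ȳ = 101.69 mm

Part | A | x̄ᵢ | ȳᵢ | A·x̄ᵢ | A·ȳᵢ
web | 1400.00 | 105.00 | 50.00 | 147000.00 | 70000.00
flange | 5880.00 | 105.00 | 114.00 | 617400.00 | 670320.00
Σ | 7280.00 |  |  | 764400.00 | 740320.00
x̄ = 764400.00 / 7280.00 = 105.00 mm
ȳ = 740320.00 / 7280.00 = 101.69 mm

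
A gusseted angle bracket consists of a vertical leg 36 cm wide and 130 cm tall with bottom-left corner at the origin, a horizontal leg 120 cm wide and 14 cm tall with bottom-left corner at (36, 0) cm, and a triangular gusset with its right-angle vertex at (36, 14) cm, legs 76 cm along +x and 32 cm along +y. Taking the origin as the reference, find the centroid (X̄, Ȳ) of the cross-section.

X̄ = 42.25 cm, Ȳ = 45.66 cm

vertical leg: A = 36 × 130 = 4680.00, centroid at (18.00, 65.00).
horizontal leg: A = 120 × 14 = 1680.00, centroid at (96.00, 7.00).
gusset: A = ½·76·32 = 1216.00, centroid at (61.33, 24.67).
ΣA = 7576.00 cm²
ΣAX̄ = (4680.00)(18.00) + (1680.00)(96.00) + (1216.00)(61.33) = 320101.33 cm³
ΣAȲ = (4680.00)(65.00) + (1680.00)(7.00) + (1216.00)(24.67) = 345954.67 cm³
X̄ = 320101.33 / 7576.00 = 42.25 cm
Ȳ = 345954.67 / 7576.00 = 45.66 cm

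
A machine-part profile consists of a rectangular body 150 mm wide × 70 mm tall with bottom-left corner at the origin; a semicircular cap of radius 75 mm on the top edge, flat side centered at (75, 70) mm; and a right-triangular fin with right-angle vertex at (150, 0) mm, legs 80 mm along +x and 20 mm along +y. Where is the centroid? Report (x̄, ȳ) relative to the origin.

x̄ = 79.04 mm, ȳ = 63.20 mm

Part | A | x̄ᵢ | ȳᵢ | A·x̄ᵢ | A·ȳᵢ
rectangular body | 10500.00 | 75.00 | 35.00 | 787500.00 | 367500.00
semicircular top | 8835.73 | 75.00 | 101.83 | 662679.70 | 899751.05
triangular fin | 800.00 | 176.67 | 6.67 | 141333.33 | 5333.33
Σ | 20135.73 |  |  | 1591513.03 | 1272584.39
x̄ = 1591513.03 / 20135.73 = 79.04 mm
ȳ = 1272584.39 / 20135.73 = 63.20 mm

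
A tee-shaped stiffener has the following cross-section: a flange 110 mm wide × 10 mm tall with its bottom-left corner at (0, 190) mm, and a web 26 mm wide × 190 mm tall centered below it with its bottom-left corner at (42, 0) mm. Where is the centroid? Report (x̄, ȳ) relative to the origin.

x̄ = 55.00 mm, ȳ = 113.21 mm

web: A = 26 × 190 = 4940.00, centroid at (55.00, 95.00).
flange: A = 110 × 10 = 1100.00, centroid at (55.00, 195.00).
ΣA = 6040.00 mm², ΣAx̄ = 332200.00 mm³, ΣAȳ = 683800.00 mm³.
x̄ = 332200.00/6040.00 = 55.00 mm; ȳ = 683800.00/6040.00 = 113.21 mm.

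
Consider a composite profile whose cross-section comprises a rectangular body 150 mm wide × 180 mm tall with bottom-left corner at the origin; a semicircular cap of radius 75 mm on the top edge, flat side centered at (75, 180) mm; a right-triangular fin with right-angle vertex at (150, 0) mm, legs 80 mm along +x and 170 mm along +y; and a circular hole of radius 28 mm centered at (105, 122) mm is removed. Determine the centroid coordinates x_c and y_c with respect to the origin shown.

Part | A | x̄ᵢ | ȳᵢ | A·x̄ᵢ | A·ȳᵢ
rectangular body | 27000.00 | 75.00 | 90.00 | 2025000.00 | 2430000.00
semicircular top | 8835.73 | 75.00 | 211.83 | 662679.70 | 1871681.28
triangular fin | 6800.00 | 176.67 | 56.67 | 1201333.33 | 385333.33
hole | -2463.01 | 105.00 | 122.00 | -258615.91 | -300487.05
Σ | 40172.72 |  |  | 3630397.13 | 4386527.56
x_c = 3630397.13 / 40172.72 = 90.37 mm
y_c = 4386527.56 / 40172.72 = 109.19 mm

x_c = 90.37 mm, y_c = 109.19 mm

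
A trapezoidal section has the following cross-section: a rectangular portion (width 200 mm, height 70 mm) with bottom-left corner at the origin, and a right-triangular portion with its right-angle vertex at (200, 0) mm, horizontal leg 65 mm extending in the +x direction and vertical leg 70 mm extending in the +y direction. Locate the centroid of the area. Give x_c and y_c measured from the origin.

rectangular portion: A = 200 × 70 = 14000.00, centroid at (100.00, 35.00).
triangular portion: A = ½·65·70 = 2275.00, centroid at (221.67, 23.33).
ΣA = 16275.00 mm²
ΣAx_c = (14000.00)(100.00) + (2275.00)(221.67) = 1904291.67 mm³
ΣAy_c = (14000.00)(35.00) + (2275.00)(23.33) = 543083.33 mm³
x_c = 1904291.67 / 16275.00 = 117.01 mm
y_c = 543083.33 / 16275.00 = 33.37 mm

x_c = 117.01 mm, y_c = 33.37 mm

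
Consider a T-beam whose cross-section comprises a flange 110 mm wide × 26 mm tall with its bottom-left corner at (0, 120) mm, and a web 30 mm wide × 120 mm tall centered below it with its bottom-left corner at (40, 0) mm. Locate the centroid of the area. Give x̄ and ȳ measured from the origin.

x̄ = 55.00 mm, ȳ = 92.32 mm

web: A = 30 × 120 = 3600.00, centroid at (55.00, 60.00).
flange: A = 110 × 26 = 2860.00, centroid at (55.00, 133.00).
ΣA = 6460.00 mm², ΣAx̄ = 355300.00 mm³, ΣAȳ = 596380.00 mm³.
x̄ = 355300.00/6460.00 = 55.00 mm; ȳ = 596380.00/6460.00 = 92.32 mm.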